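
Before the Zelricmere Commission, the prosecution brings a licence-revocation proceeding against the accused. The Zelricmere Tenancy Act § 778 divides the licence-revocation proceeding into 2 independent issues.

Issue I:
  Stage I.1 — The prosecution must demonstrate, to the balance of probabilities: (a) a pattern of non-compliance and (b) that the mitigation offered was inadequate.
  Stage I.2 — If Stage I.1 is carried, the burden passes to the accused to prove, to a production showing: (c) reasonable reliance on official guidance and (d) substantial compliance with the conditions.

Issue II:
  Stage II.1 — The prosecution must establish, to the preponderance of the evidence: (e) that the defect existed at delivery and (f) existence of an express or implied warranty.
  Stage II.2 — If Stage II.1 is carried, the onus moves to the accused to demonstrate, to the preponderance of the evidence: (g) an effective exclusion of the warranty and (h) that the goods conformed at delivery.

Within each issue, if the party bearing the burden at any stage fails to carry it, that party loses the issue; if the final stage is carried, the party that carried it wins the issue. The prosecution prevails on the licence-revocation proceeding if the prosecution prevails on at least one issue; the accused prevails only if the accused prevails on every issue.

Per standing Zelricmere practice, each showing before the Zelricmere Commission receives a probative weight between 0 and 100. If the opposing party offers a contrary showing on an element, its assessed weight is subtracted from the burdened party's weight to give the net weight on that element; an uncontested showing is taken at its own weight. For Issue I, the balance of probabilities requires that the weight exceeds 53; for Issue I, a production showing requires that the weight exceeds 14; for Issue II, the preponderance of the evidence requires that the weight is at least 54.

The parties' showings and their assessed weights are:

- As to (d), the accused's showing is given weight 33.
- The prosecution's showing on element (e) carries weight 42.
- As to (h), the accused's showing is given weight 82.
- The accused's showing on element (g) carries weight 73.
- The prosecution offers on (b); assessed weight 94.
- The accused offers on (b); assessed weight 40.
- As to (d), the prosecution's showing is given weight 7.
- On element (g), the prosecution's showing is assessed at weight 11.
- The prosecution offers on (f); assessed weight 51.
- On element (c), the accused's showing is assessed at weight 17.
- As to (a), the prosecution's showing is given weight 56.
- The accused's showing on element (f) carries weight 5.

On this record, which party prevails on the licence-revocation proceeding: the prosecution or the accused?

— Issue I —
Stage I.1 — burden on prosecution; standard: the balance of probabilities (weight exceeds 53).
    (a): 56 > 53 [met]
    (b): 94 − 40 = 54 > 53 [met]
  All elements met. The burden passes to the accused.
Stage I.2 — burden on accused; standard: a production showing (weight exceeds 14).
    (c): 17 > 14 [met]
    (d): 33 − 7 = 26 > 14 [met]
  The accused carries the last stage.
With every stage satisfied, the accused prevails on this issue.
— Issue II —
At Stage II.1 the prosecution must meet the preponderance of the evidence (weight is at least 54): on (e) the weight is 42, < 54, so (e) does not meet the standard; on (f) the weight is 51 less the opposing 5 gives net 46, < 54, so (f) does not meet the standard.
  Stage II.1 not carried; the prosecution fails its burden.
The accused prevails on this issue.
Per-issue: Issue I → accused; Issue II → accused. The prosecution must prevail on at least one issue; overall, the accused prevails.

accused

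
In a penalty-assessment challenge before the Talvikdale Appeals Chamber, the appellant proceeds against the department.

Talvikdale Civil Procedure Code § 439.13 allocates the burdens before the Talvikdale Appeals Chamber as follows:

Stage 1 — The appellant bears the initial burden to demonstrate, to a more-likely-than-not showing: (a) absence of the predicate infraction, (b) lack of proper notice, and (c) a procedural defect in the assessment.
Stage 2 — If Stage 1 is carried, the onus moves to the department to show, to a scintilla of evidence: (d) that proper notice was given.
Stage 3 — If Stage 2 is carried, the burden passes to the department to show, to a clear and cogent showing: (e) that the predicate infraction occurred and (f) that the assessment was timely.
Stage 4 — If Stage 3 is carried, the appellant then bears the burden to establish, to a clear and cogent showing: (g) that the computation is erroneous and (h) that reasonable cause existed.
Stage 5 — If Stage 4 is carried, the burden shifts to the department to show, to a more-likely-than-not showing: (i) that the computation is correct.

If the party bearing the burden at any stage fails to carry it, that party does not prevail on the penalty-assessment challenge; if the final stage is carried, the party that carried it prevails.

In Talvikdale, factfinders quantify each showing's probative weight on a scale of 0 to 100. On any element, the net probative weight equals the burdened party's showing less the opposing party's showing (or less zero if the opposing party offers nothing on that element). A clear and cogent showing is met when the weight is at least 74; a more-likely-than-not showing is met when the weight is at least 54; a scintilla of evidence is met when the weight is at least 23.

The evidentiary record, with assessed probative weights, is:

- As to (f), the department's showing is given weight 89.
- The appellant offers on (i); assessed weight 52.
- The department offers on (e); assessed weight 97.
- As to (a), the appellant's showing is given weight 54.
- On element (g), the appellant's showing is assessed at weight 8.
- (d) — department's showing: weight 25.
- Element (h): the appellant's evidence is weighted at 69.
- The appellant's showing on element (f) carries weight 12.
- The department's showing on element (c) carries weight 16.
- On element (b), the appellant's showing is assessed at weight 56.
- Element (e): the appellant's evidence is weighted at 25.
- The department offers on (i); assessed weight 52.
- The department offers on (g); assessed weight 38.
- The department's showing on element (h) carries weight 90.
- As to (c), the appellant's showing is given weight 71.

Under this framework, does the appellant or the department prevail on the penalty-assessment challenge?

Stage 1 — burden on appellant; standard: a more-likely-than-not showing (weight is at least 54).
    (a): 54 ≥ 54 [met]
    (b): 56 ≥ 54 [met]
    (c): 71 − 16 = 55 ≥ 54 [met]
  All elements met. The burden passes to the department.
Stage 2 — burden on department; standard: a scintilla of evidence (weight is at least 23).
    (d): 25 ≥ 23 [met]
  Stage 2 is satisfied; the department continues to bear the burden.
Stage 3 — burden on department; standard: a clear and cogent showing (weight is at least 74).
    (e): 97 − 25 = 72 < 74 [not met]
    (f): 89 − 12 = 77 ≥ 74 [met]
  Not every element is met, so the department fails to carry Stage 3.
The appellant prevails.

appellant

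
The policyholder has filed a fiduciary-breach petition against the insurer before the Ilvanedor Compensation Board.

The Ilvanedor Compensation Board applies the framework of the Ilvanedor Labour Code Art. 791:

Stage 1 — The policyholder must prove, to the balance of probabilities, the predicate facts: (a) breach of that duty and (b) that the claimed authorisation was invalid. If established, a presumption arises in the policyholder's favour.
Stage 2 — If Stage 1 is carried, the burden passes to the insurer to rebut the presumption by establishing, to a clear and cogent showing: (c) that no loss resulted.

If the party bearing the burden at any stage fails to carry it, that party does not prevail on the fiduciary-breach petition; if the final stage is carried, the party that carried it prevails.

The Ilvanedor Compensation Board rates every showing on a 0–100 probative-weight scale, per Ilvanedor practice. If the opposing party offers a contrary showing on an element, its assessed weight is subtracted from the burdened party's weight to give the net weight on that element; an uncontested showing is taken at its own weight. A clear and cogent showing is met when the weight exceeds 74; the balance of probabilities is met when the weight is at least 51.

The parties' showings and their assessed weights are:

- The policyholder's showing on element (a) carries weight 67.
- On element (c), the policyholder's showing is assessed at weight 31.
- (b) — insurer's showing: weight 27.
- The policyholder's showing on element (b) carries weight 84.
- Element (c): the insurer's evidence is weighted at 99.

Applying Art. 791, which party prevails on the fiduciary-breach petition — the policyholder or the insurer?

Stage 1 (policyholder, the balance of probabilities, weight is at least 51): (a) 67 ≥ 51 — meets; (b) net 84−27=57 ≥ 51 — meets.
  All elements met. The burden passes to the insurer.
Stage 2 (insurer, a clear and cogent showing, weight exceeds 74): (c) net 99−31=68 ≤ 74 — fails.
  Stage 2 not carried; the insurer fails its burden.
So the policyholder prevails.

policyholder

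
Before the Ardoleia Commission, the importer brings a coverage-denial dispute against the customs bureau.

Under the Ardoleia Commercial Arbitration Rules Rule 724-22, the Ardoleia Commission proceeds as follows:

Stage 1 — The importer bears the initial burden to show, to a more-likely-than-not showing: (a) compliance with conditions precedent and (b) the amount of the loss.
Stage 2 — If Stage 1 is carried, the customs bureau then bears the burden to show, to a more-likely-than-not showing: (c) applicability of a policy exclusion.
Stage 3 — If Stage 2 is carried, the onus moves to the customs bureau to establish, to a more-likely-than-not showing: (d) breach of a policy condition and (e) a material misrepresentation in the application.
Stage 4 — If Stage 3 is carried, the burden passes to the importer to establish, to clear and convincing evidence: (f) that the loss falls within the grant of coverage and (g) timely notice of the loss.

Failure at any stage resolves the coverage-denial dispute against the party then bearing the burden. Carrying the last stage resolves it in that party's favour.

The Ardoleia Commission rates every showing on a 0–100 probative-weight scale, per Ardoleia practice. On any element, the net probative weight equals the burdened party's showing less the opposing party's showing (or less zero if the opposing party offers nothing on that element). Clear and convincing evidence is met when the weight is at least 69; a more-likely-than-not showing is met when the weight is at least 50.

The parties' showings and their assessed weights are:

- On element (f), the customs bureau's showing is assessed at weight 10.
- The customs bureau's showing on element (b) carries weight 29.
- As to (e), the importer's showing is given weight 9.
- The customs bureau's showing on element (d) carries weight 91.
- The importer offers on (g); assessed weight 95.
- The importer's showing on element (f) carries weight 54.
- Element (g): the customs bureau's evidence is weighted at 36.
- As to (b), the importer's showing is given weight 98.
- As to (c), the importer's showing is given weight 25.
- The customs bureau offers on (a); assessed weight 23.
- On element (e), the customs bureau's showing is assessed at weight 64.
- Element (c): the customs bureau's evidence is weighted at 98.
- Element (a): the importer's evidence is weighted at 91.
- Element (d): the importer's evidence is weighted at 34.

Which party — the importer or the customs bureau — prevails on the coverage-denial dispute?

customs bureau

Stage 1 (importer, a more-likely-than-not showing, weight is at least 50): (a) net 91−23=68 ≥ 50 — meets; (b) net 98−29=69 ≥ 50 — meets.
  Stage 1 is satisfied; the onus moves to the customs bureau.
Stage 2 (customs bureau, a more-likely-than-not showing, weight is at least 50): (c) net 98−25=73 ≥ 50 — meets.
  Stage 2 is satisfied; the customs bureau continues to bear the burden.
Stage 3 (customs bureau, a more-likely-than-not showing, weight is at least 50): (d) net 91−34=57 ≥ 50 — meets; (e) net 64−9=55 ≥ 50 — meets.
  The customs bureau carries Stage 3; the importer now bears the burden.
Stage 4 (importer, clear and convincing evidence, weight is at least 69): (f) net 54−10=44 < 69 — fails; (g) net 95−36=59 < 69 — fails.
  Not every element is met, so the importer fails to carry Stage 4.
The analysis ends at Stage 4; the customs bureau prevails.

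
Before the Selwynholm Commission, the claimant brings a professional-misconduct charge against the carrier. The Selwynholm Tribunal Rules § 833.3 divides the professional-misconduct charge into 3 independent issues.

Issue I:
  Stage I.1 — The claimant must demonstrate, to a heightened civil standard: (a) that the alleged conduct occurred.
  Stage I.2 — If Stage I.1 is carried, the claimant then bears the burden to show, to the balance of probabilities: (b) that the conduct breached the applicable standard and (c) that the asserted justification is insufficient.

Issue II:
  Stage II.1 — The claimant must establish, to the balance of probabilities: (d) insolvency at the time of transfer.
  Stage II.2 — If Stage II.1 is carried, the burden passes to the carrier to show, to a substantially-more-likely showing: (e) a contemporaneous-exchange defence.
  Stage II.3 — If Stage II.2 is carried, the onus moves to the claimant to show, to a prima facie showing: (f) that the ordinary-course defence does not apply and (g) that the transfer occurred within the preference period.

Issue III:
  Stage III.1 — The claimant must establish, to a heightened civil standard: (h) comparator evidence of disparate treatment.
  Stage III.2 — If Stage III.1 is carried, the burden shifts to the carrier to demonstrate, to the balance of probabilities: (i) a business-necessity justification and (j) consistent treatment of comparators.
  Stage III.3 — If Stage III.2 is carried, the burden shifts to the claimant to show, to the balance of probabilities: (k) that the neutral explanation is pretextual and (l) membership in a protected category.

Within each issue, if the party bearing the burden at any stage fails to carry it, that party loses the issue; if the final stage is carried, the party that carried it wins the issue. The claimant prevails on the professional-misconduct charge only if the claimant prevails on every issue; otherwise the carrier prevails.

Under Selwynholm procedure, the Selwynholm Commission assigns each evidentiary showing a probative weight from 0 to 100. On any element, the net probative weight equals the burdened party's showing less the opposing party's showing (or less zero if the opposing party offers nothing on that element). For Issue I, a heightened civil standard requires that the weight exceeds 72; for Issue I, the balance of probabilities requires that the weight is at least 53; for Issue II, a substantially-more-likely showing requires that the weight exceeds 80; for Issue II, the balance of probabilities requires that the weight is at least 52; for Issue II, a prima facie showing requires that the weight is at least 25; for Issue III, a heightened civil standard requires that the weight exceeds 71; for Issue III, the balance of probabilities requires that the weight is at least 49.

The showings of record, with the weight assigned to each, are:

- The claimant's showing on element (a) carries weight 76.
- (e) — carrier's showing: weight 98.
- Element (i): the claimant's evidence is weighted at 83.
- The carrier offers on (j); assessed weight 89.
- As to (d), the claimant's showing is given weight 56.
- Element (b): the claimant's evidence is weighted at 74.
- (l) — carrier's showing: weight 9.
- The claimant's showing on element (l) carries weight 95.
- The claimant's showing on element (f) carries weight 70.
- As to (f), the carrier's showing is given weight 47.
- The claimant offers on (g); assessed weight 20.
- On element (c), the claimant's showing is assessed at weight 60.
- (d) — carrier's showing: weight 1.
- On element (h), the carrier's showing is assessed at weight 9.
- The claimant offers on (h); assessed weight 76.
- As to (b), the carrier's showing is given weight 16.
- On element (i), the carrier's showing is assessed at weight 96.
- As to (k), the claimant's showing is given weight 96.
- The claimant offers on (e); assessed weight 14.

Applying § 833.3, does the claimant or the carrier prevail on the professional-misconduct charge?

carrier

— Issue I —
At Stage I.1 the claimant must meet a heightened civil standard (weight exceeds 72): on (a) the weight is 76, > 72, so (a) meets the standard.
  Stage I.1 is satisfied; the claimant continues to bear the burden.
At Stage I.2 the claimant must meet the balance of probabilities (weight is at least 53): on (b) the weight is 74 less the opposing 16 gives net 58, which does reach 53, so (b) meets the standard; on (c) the weight is 60, which does reach 53, so (c) meets the standard.
  The claimant carries the last stage.
With every stage satisfied, the claimant prevails on this issue.
— Issue II —
Stage II.1 (claimant, the balance of probabilities, weight is at least 52): (d) net 56−1=55 ≥ 52 — meets.
  The claimant carries Stage II.1; the carrier now bears the burden.
Stage II.2 (carrier, a substantially-more-likely showing, weight exceeds 80): (e) net 98−14=84 > 80 — meets.
  Stage II.2 is satisfied; the onus moves to the claimant.
Stage II.3 (claimant, a prima facie showing, weight is at least 25): (f) net 70−47=23 < 25 — fails; (g) 20 < 25 — fails.
  Not every element is met, so the claimant fails to carry Stage II.3.
The carrier prevails on this issue.
— Issue III —
At Stage III.1 the claimant must meet a heightened civil standard (weight exceeds 71): on (h) the weight is 76 less the opposing 9 gives net 67, ≤ 71, so (h) does not meet the standard.
  Not every element is met, so the claimant fails to carry Stage III.1.
So the carrier prevails on this issue.
Per-issue: Issue I → claimant; Issue II → carrier; Issue III → carrier. The claimant must prevail on every issue; overall, the carrier prevails.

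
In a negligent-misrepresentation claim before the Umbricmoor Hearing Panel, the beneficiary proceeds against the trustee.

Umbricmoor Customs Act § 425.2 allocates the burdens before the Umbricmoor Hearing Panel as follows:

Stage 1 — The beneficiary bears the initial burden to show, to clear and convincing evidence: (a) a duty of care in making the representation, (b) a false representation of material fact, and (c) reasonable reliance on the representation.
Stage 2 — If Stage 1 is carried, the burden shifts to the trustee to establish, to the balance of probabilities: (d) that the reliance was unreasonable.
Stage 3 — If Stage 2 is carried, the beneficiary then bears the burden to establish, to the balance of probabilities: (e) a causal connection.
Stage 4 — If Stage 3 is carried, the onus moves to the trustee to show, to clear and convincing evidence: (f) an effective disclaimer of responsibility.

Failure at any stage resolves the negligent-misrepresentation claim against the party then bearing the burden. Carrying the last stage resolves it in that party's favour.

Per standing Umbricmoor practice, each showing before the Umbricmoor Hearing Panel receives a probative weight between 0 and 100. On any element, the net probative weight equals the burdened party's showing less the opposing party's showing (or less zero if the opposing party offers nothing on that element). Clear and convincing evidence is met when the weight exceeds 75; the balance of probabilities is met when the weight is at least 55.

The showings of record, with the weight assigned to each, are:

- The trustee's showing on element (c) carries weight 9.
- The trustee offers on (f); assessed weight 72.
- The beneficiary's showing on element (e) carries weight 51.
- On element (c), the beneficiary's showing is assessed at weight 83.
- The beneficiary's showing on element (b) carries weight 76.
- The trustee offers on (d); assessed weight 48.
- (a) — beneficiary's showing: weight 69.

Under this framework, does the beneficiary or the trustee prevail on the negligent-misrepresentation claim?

trustee

Stage 1 — burden on beneficiary; standard: clear and convincing evidence (weight exceeds 75).
    (a): 69 ≤ 75 [not met]
    (b): 76 > 75 [met]
    (c): 83 − 9 = 74 ≤ 75 [not met]
  Stage 1 not carried; the beneficiary fails its burden.
So the trustee prevails.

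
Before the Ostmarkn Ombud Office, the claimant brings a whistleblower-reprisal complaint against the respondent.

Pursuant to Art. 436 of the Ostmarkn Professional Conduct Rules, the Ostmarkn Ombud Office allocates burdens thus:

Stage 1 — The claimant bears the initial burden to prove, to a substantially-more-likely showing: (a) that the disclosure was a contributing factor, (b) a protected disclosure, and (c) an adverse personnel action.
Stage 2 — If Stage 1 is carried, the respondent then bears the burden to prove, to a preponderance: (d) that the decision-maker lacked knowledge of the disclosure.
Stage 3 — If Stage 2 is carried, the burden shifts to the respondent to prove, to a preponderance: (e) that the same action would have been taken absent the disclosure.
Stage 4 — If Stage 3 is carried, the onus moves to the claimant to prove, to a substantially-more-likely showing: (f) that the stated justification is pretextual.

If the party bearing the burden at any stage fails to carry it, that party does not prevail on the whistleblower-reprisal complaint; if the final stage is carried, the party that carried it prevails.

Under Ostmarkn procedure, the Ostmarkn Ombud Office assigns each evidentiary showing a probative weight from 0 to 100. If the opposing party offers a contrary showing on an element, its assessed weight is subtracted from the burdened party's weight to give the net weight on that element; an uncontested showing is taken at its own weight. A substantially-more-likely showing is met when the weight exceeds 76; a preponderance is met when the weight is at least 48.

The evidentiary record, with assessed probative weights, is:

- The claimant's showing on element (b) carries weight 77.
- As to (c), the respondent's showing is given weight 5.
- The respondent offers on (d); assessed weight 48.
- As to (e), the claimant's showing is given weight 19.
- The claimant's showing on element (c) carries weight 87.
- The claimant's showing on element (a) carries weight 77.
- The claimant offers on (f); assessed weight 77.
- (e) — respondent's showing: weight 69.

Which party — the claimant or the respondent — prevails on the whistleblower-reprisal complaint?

claimant

Stage 1 — burden on claimant; standard: a substantially-more-likely showing (weight exceeds 76).
    (a): 77 > 76 [met]
    (b): 77 > 76 [met]
    (c): 87 − 5 = 82 > 76 [met]
  The claimant carries Stage 1; the respondent now bears the burden.
Stage 2 — burden on respondent; standard: a preponderance (weight is at least 48).
    (d): 48 ≥ 48 [met]
  Stage 2 carried; the burden remains with the respondent.
Stage 3 — burden on respondent; standard: a preponderance (weight is at least 48).
    (e): 69 − 19 = 50 ≥ 48 [met]
  Stage 3 is satisfied; the onus moves to the claimant.
Stage 4 — burden on claimant; standard: a substantially-more-likely showing (weight exceeds 76).
    (f): 77 > 76 [met]
  Stage 4 carried; the final stage is satisfied.
With every stage satisfied, the claimant prevails.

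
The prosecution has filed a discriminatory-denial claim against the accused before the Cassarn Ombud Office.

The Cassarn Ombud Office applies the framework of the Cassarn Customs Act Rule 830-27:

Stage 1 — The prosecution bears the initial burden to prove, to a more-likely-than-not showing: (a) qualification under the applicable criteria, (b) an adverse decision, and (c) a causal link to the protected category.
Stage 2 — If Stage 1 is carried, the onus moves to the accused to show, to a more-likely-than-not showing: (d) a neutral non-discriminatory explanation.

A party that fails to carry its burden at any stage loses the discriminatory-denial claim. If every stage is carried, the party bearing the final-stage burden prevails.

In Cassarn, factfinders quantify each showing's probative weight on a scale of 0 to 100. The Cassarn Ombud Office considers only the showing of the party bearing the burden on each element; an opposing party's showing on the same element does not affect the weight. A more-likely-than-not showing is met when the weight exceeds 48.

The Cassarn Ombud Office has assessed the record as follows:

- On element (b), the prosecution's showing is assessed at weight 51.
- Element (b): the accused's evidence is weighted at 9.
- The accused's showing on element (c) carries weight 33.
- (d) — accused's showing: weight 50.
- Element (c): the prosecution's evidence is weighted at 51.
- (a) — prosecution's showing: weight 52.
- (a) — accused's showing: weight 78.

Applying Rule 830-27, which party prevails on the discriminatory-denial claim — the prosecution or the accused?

accused

At Stage 1 the prosecution must meet a more-likely-than-not showing (weight exceeds 48): on (a) the weight is 52 (the accused's 78 is given no effect), which does exceed 48, so (a) meets the standard; on (b) the weight is 51 (the accused's 9 is given no effect), > 48, so (b) meets the standard; on (c) the weight is 51 (the accused's 33 is given no effect), which does exceed 48, so (c) meets the standard.
  Stage 1 carried; the burden shifts to the accused.
At Stage 2 the accused must meet a more-likely-than-not showing (weight exceeds 48): on (d) the weight is 50, > 48, so (d) meets the standard.
  The accused carries the last stage.
Every stage carried; the accused prevails.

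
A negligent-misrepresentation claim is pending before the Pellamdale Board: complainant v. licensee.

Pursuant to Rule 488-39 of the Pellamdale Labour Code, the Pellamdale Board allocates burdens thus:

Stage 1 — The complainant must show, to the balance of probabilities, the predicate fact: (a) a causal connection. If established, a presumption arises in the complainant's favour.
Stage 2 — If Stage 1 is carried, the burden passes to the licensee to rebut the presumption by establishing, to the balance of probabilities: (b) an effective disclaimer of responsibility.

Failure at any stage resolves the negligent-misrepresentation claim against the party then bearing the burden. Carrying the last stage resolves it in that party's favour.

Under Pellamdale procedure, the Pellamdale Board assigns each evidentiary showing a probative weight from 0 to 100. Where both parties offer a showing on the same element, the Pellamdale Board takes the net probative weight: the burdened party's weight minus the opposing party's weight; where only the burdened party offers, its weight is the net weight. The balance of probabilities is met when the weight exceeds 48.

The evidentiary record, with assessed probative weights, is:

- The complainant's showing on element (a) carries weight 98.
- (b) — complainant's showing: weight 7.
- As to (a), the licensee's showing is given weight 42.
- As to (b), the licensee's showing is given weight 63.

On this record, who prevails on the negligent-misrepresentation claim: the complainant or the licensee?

licensee

Stage 1 — burden on complainant; standard: the balance of probabilities (weight exceeds 48).
    (a): 98 − 42 = 56 > 48 [met]
  Stage 1 is satisfied; the onus moves to the licensee.
Stage 2 — burden on licensee; standard: the balance of probabilities (weight exceeds 48).
    (b): 63 − 7 = 56 > 48 [met]
  All elements met at the final stage.
Every stage carried; the licensee prevails.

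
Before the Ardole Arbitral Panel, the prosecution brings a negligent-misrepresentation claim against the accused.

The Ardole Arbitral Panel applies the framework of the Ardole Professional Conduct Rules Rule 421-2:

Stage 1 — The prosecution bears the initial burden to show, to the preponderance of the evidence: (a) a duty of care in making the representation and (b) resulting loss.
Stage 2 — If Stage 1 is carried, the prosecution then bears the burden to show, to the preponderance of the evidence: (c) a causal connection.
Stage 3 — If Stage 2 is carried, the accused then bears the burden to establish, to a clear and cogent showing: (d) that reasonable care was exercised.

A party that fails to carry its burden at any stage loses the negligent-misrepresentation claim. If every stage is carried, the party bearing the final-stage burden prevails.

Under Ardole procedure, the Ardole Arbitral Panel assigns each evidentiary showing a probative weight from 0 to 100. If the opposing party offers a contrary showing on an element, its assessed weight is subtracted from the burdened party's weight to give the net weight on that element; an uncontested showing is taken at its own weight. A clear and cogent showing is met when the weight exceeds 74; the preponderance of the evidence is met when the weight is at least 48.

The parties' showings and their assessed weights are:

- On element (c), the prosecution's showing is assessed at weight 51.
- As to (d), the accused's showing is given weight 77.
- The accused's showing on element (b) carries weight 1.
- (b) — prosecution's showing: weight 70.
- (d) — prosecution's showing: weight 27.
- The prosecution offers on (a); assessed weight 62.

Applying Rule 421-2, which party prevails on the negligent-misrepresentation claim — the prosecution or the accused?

prosecution

Stage 1 — burden on prosecution; standard: the preponderance of the evidence (weight is at least 48).
    (a): 62 ≥ 48 [met]
    (b): 70 − 1 = 69 ≥ 48 [met]
  Stage 1 carried; the burden remains with the prosecution.
Stage 2 — burden on prosecution; standard: the preponderance of the evidence (weight is at least 48).
    (c): 51 ≥ 48 [met]
  All elements met. The burden passes to the accused.
Stage 3 — burden on accused; standard: a clear and cogent showing (weight exceeds 74).
    (d): 77 − 27 = 50 ≤ 74 [not met]
  Stage 3 not carried; the accused fails its burden.
The prosecution prevails.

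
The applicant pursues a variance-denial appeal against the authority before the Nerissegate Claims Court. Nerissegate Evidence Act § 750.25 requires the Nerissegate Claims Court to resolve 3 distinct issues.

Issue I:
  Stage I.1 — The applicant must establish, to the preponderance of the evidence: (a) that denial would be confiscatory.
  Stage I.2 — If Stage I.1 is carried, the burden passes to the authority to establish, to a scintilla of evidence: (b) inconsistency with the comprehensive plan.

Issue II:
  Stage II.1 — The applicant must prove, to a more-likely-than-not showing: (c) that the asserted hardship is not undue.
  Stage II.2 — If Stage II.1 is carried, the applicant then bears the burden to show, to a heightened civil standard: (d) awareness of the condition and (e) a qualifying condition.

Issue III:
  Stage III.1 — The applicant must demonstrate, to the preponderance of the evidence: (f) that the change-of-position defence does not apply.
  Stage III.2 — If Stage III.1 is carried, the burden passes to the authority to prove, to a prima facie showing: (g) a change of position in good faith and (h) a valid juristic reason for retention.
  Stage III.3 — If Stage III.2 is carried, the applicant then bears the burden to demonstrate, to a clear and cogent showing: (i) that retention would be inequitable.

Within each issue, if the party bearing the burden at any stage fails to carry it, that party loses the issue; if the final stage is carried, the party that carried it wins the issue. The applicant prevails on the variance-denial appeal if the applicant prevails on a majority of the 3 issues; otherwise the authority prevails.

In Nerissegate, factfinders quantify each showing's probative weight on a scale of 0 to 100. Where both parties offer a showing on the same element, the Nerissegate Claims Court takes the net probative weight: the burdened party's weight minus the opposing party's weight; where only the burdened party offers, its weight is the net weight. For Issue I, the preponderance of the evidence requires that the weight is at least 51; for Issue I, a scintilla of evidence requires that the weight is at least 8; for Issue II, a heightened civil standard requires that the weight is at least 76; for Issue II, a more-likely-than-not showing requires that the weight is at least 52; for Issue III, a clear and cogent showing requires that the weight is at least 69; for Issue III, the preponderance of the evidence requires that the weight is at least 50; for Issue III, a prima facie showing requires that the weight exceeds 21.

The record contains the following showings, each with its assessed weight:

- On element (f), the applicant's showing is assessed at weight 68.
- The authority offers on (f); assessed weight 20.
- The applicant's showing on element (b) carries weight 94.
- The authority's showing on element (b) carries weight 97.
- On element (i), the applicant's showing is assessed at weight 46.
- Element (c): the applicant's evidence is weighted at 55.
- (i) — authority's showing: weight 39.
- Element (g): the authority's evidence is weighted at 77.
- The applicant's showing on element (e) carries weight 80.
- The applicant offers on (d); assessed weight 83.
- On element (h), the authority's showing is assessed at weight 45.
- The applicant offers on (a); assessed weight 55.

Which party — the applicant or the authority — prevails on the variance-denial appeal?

— Issue I —
At Stage I.1 the applicant must meet the preponderance of the evidence (weight is at least 51): on (a) the weight is 55, ≥ 51, so (a) meets the standard.
  The applicant carries Stage I.1; the authority now bears the burden.
At Stage I.2 the authority must meet a scintilla of evidence (weight is at least 8): on (b) the weight is 97 less the opposing 94 gives net 3, which does not reach 8, so (b) does not meet the standard.
  The authority does not carry Stage I.2.
The applicant prevails on this issue.
— Issue II —
At Stage II.1 the applicant must meet a more-likely-than-not showing (weight is at least 52): on (c) the weight is 55, which does reach 52, so (c) meets the standard.
  Stage II.1 carried; the burden remains with the applicant.
At Stage II.2 the applicant must meet a heightened civil standard (weight is at least 76): on (d) the weight is 83, which does reach 76, so (d) meets the standard; on (e) the weight is 80, which does reach 76, so (e) meets the standard.
  All elements met at the final stage.
All stages carried — the applicant prevails on this issue.
— Issue III —
Stage III.1 (applicant, the preponderance of the evidence, weight is at least 50): (f) net 68−20=48 < 50 — fails.
  The applicant does not carry Stage III.1.
The analysis ends at Stage III.1; the authority prevails on this issue.
Per-issue: Issue I → applicant; Issue II → applicant; Issue III → authority. The applicant must prevail on a majority of issues; overall, the applicant prevails.

applicant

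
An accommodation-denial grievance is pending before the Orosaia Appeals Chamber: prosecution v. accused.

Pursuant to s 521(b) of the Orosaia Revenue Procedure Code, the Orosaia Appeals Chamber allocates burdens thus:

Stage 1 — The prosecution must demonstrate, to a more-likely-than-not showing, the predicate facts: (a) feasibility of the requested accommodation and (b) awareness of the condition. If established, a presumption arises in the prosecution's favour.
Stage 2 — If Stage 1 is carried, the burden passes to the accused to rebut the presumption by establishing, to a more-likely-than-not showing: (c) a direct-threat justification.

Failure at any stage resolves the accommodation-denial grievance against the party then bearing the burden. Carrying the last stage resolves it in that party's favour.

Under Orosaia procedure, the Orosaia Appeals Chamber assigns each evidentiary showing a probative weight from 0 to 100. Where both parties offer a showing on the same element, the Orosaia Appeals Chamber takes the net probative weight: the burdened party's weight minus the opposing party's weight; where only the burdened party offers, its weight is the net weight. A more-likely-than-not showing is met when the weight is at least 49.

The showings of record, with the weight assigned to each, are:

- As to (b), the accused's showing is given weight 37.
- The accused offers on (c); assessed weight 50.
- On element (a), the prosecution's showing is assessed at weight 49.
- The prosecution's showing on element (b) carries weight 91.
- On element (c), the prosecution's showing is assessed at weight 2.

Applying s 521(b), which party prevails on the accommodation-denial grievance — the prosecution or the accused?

prosecution

At Stage 1 the prosecution must meet a more-likely-than-not showing (weight is at least 49): on (a) the weight is 49, which does reach 49, so (a) meets the standard; on (b) the weight is 91 less the opposing 37 gives net 54, which does reach 49, so (b) meets the standard.
  All elements met. The burden passes to the accused.
At Stage 2 the accused must meet a more-likely-than-not showing (weight is at least 49): on (c) the weight is 50 less the opposing 2 gives net 48, < 49, so (c) does not meet the standard.
  The accused does not carry Stage 2.
So the prosecution prevails.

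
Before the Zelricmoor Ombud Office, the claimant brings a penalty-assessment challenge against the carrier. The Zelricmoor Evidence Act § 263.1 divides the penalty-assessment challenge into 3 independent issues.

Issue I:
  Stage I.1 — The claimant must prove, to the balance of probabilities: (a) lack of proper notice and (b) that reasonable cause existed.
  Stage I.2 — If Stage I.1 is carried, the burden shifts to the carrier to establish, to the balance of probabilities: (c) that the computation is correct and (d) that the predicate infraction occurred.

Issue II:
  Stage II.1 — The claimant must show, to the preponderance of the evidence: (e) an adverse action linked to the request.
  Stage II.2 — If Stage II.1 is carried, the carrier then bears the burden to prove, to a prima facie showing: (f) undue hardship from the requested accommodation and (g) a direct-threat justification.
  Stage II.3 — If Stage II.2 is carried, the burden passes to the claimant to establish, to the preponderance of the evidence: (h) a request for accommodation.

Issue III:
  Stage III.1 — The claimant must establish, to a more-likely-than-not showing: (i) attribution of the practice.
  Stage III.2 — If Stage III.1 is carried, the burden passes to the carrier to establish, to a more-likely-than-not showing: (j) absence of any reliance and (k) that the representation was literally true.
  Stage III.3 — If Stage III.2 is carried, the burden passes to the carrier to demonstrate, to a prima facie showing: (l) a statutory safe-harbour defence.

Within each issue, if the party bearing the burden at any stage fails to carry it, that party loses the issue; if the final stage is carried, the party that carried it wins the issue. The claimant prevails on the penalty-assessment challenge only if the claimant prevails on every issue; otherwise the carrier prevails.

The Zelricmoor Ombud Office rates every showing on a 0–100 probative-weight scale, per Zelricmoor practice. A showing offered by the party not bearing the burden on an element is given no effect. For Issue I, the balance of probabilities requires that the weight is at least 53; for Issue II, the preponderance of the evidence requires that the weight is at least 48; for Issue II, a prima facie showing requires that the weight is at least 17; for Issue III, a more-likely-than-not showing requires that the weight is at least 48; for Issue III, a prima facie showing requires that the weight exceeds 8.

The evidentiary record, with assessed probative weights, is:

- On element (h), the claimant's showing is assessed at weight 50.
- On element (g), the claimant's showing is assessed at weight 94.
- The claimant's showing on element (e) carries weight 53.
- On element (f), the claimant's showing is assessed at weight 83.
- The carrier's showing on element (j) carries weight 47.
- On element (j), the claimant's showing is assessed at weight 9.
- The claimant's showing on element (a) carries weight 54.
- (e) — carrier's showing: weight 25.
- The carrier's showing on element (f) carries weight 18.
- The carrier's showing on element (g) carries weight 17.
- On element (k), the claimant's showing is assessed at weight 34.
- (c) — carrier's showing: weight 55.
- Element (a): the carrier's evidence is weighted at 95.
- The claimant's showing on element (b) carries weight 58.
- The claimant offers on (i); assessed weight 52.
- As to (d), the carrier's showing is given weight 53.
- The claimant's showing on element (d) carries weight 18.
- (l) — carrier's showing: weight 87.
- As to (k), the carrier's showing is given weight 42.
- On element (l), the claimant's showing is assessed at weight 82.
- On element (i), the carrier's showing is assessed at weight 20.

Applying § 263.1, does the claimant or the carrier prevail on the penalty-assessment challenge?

— Issue I —
Stage I.1 — burden on claimant; standard: the balance of probabilities (weight is at least 53).
    (a): 54 (carrier's 95 disregarded) ≥ 53 [met]
    (b): 58 ≥ 53 [met]
  Stage I.1 is satisfied; the onus moves to the carrier.
Stage I.2 — burden on carrier; standard: the balance of probabilities (weight is at least 53).
    (c): 55 ≥ 53 [met]
    (d): 53 (claimant's 18 disregarded) ≥ 53 [met]
  The carrier carries the last stage.
All stages carried — the carrier prevails on this issue.
— Issue II —
Stage II.1 — burden on claimant; standard: the preponderance of the evidence (weight is at least 48).
    (e): 53 (carrier's 25 disregarded) ≥ 48 [met]
  Stage II.1 is satisfied; the onus moves to the carrier.
Stage II.2 — burden on carrier; standard: a prima facie showing (weight is at least 17).
    (f): 18 (claimant's 83 disregarded) ≥ 17 [met]
    (g): 17 (claimant's 94 disregarded) ≥ 17 [met]
  The carrier carries Stage II.2; the claimant now bears the burden.
Stage II.3 — burden on claimant; standard: the preponderance of the evidence (weight is at least 48).
    (h): 50 ≥ 48 [met]
  The claimant carries the last stage.
With every stage satisfied, the claimant prevails on this issue.
— Issue III —
Stage III.1 (claimant, a more-likely-than-not showing, weight is at least 48): (i) 52 (carrier's 20 disregarded) ≥ 48 — meets.
  Stage III.1 is satisfied; the onus moves to the carrier.
Stage III.2 (carrier, a more-likely-than-not showing, weight is at least 48): (j) 47 (claimant's 9 disregarded) < 48 — fails; (k) 42 (claimant's 34 disregarded) < 48 — fails.
  Not every element is met, so the carrier fails to carry Stage III.2.
So the claimant prevails on this issue.
Per-issue: Issue I → carrier; Issue II → claimant; Issue III → claimant. The claimant must prevail on every issue; overall, the carrier prevails.

carrier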